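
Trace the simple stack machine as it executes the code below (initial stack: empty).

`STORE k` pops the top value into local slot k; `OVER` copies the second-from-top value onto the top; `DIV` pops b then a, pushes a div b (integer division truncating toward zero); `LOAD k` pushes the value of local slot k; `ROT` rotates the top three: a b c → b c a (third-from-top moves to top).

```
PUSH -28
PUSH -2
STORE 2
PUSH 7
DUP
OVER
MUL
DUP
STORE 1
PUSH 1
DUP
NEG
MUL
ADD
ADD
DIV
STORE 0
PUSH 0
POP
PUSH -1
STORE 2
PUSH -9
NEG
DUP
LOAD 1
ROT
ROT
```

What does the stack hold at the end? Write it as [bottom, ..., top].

[49, 9, 9]

PUSH -28  [-28]
PUSH -2   [-28, -2]
STORE 2   [-28]
PUSH 7    [-28, 7]
DUP       [-28, 7, 7]
OVER      [-28, 7, 7, 7]
MUL       [-28, 7, 49]
DUP       [-28, 7, 49, 49]
STORE 1   [-28, 7, 49]
PUSH 1    [-28, 7, 49, 1]
DUP       [-28, 7, 49, 1, 1]
NEG       [-28, 7, 49, 1, -1]
MUL       [-28, 7, 49, -1]
ADD       [-28, 7, 48]
ADD       [-28, 55]
DIV       [0]
STORE 0   []
PUSH 0    [0]
POP       []
PUSH -1   [-1]
STORE 2   []
PUSH -9   [-9]
NEG       [9]
DUP       [9, 9]
LOAD 1    [9, 9, 49]
ROT       [9, 49, 9]
ROT       [49, 9, 9]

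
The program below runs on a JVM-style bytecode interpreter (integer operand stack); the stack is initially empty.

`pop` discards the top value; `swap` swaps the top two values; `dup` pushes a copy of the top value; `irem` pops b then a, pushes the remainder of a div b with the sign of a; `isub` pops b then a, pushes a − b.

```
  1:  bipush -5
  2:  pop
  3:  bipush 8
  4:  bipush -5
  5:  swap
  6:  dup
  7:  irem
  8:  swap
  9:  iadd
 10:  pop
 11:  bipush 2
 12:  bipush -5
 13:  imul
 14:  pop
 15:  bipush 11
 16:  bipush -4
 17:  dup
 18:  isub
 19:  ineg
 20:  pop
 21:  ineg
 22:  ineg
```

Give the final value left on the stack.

11

bipush -5 -> -5
pop       -> (empty)
bipush 8  -> 8
bipush -5 -> 8 -5
swap      -> -5 8
dup       -> -5 8 8
irem      -> -5 0
swap      -> 0 -5
iadd      -> -5
pop       -> (empty)
bipush 2  -> 2
bipush -5 -> 2 -5
imul      -> -10
pop       -> (empty)
bipush 11 -> 11
bipush -4 -> 11 -4
dup       -> 11 -4 -4
isub      -> 11 0
ineg      -> 11 0
pop       -> 11
ineg      -> -11
ineg      -> 11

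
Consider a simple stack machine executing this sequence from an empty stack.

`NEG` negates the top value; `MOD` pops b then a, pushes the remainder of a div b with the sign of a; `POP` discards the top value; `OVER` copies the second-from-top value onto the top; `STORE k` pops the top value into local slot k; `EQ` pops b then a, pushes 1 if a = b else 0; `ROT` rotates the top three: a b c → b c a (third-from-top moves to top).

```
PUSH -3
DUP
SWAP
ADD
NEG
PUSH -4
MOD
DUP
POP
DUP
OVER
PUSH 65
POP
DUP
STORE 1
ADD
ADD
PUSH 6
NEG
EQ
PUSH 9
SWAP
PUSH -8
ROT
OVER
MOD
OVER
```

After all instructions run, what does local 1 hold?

PUSH -3  -3
DUP      -3 -3
SWAP     -3 -3
ADD      -6
NEG      6
PUSH -4  6 -4
MOD      2
DUP      2 2
POP      2
DUP      2 2
OVER     2 2 2
PUSH 65  2 2 2 65
POP      2 2 2
DUP      2 2 2 2
STORE 1  2 2 2
ADD      2 4
ADD      6
PUSH 6   6 6
NEG      6 -6
EQ       0
PUSH 9   0 9
SWAP     9 0
PUSH -8  9 0 -8
ROT      0 -8 9
OVER     0 -8 9 -8
MOD      0 -8 1
OVER     0 -8 1 -8

2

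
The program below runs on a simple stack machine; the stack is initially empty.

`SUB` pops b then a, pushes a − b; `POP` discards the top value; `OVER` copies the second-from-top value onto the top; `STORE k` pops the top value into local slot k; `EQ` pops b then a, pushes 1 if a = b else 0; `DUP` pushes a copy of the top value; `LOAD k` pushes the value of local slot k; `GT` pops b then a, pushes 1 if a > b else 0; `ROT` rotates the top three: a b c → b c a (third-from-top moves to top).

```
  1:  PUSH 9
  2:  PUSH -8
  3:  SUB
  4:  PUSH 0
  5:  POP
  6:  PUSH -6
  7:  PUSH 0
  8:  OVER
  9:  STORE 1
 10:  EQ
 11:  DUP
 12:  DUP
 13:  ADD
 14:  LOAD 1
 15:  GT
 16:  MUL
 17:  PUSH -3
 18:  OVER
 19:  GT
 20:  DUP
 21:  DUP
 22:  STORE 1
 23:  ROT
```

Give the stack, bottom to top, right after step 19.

[17, 0, 0]

PUSH 9  → 9
PUSH -8 → 9 -8
SUB     → 17
PUSH 0  → 17 0
POP     → 17
PUSH -6 → 17 -6
PUSH 0  → 17 -6 0
OVER    → 17 -6 0 -6
STORE 1 → 17 -6 0
EQ      → 17 0
DUP     → 17 0 0
DUP     → 17 0 0 0
ADD     → 17 0 0
LOAD 1  → 17 0 0 -6
GT      → 17 0 1
MUL     → 17 0
PUSH -3 → 17 0 -3
OVER    → 17 0 -3 0
GT      → 17 0 0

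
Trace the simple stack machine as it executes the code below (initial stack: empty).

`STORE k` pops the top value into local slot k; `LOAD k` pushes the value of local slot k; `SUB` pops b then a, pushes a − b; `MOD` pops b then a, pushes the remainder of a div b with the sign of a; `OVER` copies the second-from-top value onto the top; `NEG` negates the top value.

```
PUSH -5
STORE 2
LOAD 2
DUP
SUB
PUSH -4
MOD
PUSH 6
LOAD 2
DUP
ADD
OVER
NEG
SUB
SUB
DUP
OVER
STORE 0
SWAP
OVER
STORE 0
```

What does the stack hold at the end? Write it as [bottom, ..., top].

[0, 10, 10]

PUSH -5  -5
STORE 2  (empty)
LOAD 2   -5
DUP      -5 -5
SUB      0
PUSH -4  0 -4
MOD      0
PUSH 6   0 6
LOAD 2   0 6 -5
DUP      0 6 -5 -5
ADD      0 6 -10
OVER     0 6 -10 6
NEG      0 6 -10 -6
SUB      0 6 -4
SUB      0 10
DUP      0 10 10
OVER     0 10 10 10
STORE 0  0 10 10
SWAP     0 10 10
OVER     0 10 10 10
STORE 0  0 10 10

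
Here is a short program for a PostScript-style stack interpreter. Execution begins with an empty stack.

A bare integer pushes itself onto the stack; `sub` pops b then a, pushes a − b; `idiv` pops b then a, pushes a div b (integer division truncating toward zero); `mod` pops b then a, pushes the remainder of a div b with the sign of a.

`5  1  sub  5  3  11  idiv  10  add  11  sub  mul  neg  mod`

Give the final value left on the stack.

4

5     5
1     5 1
sub   4
5     4 5
3     4 5 3
11    4 5 3 11
idiv  4 5 0
10    4 5 0 10
add   4 5 10
11    4 5 10 11
sub   4 5 -1
mul   4 -5
neg   4 5
mod   4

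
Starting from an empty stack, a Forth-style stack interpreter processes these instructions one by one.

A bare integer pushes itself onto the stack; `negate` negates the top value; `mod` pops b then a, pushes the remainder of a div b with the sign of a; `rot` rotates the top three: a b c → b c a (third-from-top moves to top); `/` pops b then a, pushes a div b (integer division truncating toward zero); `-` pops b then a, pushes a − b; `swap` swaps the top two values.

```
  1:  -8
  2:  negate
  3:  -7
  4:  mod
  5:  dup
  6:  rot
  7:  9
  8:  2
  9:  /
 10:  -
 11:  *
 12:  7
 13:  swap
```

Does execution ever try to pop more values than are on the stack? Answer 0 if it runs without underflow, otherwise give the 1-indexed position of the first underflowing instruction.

-8     -> -8
negate -> 8
-7     -> 8 -7
mod    -> 1
dup    -> 1 1
rot  — needs 3 operands, stack has 2 → underflow

6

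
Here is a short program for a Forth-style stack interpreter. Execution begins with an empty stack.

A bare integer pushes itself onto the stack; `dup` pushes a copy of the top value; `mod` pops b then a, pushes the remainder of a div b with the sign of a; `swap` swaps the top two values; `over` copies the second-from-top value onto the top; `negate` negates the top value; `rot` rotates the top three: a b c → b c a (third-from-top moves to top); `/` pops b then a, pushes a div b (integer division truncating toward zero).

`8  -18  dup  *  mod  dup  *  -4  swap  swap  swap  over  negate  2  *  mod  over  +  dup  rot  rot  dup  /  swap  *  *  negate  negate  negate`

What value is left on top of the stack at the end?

-16

8       8
-18     8 -18
dup     8 -18 -18
*       8 324
mod     8
dup     8 8
*       64
-4      64 -4
swap    -4 64
swap    64 -4
swap    -4 64
over    -4 64 -4
negate  -4 64 4
2       -4 64 4 2
*       -4 64 8
mod     -4 0
over    -4 0 -4
+       -4 -4
dup     -4 -4 -4
rot     -4 -4 -4
rot     -4 -4 -4
dup     -4 -4 -4 -4
/       -4 -4 1
swap    -4 1 -4
*       -4 -4
*       16
negate  -16
negate  16
negate  -16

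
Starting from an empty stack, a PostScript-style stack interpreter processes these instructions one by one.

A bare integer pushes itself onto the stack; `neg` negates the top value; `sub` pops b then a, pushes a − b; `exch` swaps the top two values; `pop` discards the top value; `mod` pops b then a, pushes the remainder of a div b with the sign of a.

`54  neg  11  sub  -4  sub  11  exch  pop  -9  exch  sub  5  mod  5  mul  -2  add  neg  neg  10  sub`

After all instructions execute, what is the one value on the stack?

-12

54    54
neg   -54
11    -54 11
sub   -65
-4    -65 -4
sub   -61
11    -61 11
exch  11 -61
pop   11
-9    11 -9
exch  -9 11
sub   -20
5     -20 5
mod   0
5     0 5
mul   0
-2    0 -2
add   -2
neg   2
neg   -2
10    -2 10
sub   -12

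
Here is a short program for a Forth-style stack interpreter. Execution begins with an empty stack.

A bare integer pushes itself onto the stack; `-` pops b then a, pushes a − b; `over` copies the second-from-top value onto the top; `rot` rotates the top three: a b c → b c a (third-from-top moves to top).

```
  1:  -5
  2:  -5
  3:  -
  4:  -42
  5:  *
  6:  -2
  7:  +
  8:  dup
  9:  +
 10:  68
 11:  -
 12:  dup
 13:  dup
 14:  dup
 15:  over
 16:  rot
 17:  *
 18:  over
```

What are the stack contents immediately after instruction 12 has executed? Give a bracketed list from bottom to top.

-5  → -5
-5  → -5 -5
-   → 0
-42 → 0 -42
*   → 0
-2  → 0 -2
+   → -2
dup → -2 -2
+   → -4
68  → -4 68
-   → -72
dup → -72 -72

[-72, -72]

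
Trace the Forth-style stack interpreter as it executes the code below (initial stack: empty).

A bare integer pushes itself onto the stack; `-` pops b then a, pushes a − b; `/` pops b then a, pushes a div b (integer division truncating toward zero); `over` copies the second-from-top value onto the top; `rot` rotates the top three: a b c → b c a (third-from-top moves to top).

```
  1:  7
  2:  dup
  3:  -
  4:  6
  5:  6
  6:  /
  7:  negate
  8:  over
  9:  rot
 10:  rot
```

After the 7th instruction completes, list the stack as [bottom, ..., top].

[0, -1]

7       [7]
dup     [7, 7]
-       [0]
6       [0, 6]
6       [0, 6, 6]
/       [0, 1]
negate  [0, -1]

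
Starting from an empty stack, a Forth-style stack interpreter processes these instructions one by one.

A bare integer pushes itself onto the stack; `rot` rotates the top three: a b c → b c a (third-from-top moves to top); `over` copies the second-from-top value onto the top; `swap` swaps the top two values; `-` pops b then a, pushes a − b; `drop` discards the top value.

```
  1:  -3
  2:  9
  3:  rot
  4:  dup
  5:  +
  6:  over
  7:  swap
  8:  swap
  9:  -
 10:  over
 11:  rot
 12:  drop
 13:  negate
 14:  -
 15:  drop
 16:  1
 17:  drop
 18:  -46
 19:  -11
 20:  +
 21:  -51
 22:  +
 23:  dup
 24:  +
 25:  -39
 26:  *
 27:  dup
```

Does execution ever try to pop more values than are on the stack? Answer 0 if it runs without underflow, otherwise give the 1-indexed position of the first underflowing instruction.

3

-3 : [-3]
9  : [-3, 9]
rot  — needs 3 operands, stack has 2 → underflow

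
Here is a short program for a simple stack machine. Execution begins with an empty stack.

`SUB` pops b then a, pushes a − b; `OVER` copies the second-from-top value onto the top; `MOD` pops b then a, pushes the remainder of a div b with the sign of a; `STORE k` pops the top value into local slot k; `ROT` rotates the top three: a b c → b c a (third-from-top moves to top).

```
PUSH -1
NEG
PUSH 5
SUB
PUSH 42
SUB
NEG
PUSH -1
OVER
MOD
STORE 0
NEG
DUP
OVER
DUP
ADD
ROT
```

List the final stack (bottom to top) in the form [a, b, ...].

[-46, -92, -46]

PUSH -1 -> -1
NEG     -> 1
PUSH 5  -> 1 5
SUB     -> -4
PUSH 42 -> -4 42
SUB     -> -46
NEG     -> 46
PUSH -1 -> 46 -1
OVER    -> 46 -1 46
MOD     -> 46 -1
STORE 0 -> 46
NEG     -> -46
DUP     -> -46 -46
OVER    -> -46 -46 -46
DUP     -> -46 -46 -46 -46
ADD     -> -46 -46 -92
ROT     -> -46 -92 -46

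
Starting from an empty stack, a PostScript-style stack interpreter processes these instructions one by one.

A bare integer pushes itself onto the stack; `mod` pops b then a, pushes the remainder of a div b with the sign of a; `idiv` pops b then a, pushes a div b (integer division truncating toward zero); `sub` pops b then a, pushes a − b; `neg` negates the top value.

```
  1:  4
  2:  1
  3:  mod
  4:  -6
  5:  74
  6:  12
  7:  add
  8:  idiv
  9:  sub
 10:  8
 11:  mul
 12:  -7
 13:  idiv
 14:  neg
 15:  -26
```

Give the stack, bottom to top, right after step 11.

4    → [4]
1    → [4, 1]
mod  → [0]
-6   → [0, -6]
74   → [0, -6, 74]
12   → [0, -6, 74, 12]
add  → [0, -6, 86]
idiv → [0, 0]
sub  → [0]
8    → [0, 8]
mul  → [0]

[0]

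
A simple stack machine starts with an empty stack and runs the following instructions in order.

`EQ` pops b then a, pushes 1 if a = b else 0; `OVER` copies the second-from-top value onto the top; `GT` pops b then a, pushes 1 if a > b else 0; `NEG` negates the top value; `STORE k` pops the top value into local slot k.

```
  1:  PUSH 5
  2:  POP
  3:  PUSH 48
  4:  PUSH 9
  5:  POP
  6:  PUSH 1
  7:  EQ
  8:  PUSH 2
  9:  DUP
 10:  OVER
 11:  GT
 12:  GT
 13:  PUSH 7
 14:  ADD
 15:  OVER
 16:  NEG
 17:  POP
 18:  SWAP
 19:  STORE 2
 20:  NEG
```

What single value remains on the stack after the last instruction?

PUSH 5  -> [5]
POP     -> []
PUSH 48 -> [48]
PUSH 9  -> [48, 9]
POP     -> [48]
PUSH 1  -> [48, 1]
EQ      -> [0]
PUSH 2  -> [0, 2]
DUP     -> [0, 2, 2]
OVER    -> [0, 2, 2, 2]
GT      -> [0, 2, 0]
GT      -> [0, 1]
PUSH 7  -> [0, 1, 7]
ADD     -> [0, 8]
OVER    -> [0, 8, 0]
NEG     -> [0, 8, 0]
POP     -> [0, 8]
SWAP    -> [8, 0]
STORE 2 -> [8]
NEG     -> [-8]

-8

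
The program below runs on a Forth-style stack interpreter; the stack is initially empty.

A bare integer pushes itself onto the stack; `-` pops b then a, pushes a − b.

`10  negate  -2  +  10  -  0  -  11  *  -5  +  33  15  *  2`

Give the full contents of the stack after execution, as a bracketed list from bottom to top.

[-247, 495, 2]

10     -> 10
negate -> -10
-2     -> -10 -2
+      -> -12
10     -> -12 10
-      -> -22
0      -> -22 0
-      -> -22
11     -> -22 11
*      -> -242
-5     -> -242 -5
+      -> -247
33     -> -247 33
15     -> -247 33 15
*      -> -247 495
2      -> -247 495 2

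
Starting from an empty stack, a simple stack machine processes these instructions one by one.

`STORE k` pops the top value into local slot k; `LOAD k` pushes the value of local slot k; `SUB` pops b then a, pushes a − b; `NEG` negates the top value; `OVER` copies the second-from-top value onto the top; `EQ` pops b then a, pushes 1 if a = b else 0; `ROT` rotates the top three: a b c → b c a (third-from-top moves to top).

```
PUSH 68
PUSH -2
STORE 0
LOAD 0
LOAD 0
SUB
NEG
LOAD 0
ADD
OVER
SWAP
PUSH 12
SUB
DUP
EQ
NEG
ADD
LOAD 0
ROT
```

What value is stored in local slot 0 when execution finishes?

PUSH 68  [68]
PUSH -2  [68, -2]
STORE 0  [68]
LOAD 0   [68, -2]
LOAD 0   [68, -2, -2]
SUB      [68, 0]
NEG      [68, 0]
LOAD 0   [68, 0, -2]
ADD      [68, -2]
OVER     [68, -2, 68]
SWAP     [68, 68, -2]
PUSH 12  [68, 68, -2, 12]
SUB      [68, 68, -14]
DUP      [68, 68, -14, -14]
EQ       [68, 68, 1]
NEG      [68, 68, -1]
ADD      [68, 67]
LOAD 0   [68, 67, -2]
ROT      [67, -2, 68]

-2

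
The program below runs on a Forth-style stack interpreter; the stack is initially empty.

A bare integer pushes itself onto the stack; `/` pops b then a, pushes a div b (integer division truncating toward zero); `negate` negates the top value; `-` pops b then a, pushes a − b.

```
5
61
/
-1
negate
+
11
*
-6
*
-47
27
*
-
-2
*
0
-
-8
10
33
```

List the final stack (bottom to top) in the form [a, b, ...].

[-2406, -8, 10, 33]

5       5
61      5 61
/       0
-1      0 -1
negate  0 1
+       1
11      1 11
*       11
-6      11 -6
*       -66
-47     -66 -47
27      -66 -47 27
*       -66 -1269
-       1203
-2      1203 -2
*       -2406
0       -2406 0
-       -2406
-8      -2406 -8
10      -2406 -8 10
33      -2406 -8 10 33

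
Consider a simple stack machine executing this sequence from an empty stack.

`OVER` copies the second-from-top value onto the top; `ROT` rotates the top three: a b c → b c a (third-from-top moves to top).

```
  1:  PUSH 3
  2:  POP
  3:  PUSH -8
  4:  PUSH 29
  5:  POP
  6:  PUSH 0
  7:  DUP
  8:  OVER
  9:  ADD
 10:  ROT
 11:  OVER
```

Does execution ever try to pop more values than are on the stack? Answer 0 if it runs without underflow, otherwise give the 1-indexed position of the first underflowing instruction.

PUSH 3  → 3
POP     → (empty)
PUSH -8 → -8
PUSH 29 → -8 29
POP     → -8
PUSH 0  → -8 0
DUP     → -8 0 0
OVER    → -8 0 0 0
ADD     → -8 0 0
ROT     → 0 0 -8
OVER    → 0 0 -8 0

0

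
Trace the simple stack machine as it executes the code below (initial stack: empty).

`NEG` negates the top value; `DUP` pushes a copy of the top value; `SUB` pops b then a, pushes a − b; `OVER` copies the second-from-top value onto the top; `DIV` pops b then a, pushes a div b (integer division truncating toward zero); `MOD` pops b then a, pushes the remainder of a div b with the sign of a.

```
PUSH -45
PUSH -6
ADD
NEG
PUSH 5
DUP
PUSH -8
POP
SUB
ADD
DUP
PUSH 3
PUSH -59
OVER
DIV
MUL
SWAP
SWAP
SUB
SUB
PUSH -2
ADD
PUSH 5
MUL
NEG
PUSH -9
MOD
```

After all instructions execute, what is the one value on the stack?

7

PUSH -45  -45
PUSH -6   -45 -6
ADD       -51
NEG       51
PUSH 5    51 5
DUP       51 5 5
PUSH -8   51 5 5 -8
POP       51 5 5
SUB       51 0
ADD       51
DUP       51 51
PUSH 3    51 51 3
PUSH -59  51 51 3 -59
OVER      51 51 3 -59 3
DIV       51 51 3 -19
MUL       51 51 -57
SWAP      51 -57 51
SWAP      51 51 -57
SUB       51 108
SUB       -57
PUSH -2   -57 -2
ADD       -59
PUSH 5    -59 5
MUL       -295
NEG       295
PUSH -9   295 -9
MOD       7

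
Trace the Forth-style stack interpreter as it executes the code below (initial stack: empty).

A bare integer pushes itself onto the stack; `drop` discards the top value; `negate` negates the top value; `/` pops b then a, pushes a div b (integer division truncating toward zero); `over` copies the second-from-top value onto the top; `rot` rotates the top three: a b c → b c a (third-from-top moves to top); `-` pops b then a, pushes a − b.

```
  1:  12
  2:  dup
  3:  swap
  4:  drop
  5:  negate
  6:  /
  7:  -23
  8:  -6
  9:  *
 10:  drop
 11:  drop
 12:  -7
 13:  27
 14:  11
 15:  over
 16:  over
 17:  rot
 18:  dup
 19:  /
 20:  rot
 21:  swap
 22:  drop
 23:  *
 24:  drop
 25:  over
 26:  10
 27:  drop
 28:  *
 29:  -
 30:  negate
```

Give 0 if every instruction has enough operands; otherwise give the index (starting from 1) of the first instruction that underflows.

6

12     -> [12]
dup    -> [12, 12]
swap   -> [12, 12]
drop   -> [12]
negate -> [-12]
/  — needs 2 operands, stack has 1 → underflow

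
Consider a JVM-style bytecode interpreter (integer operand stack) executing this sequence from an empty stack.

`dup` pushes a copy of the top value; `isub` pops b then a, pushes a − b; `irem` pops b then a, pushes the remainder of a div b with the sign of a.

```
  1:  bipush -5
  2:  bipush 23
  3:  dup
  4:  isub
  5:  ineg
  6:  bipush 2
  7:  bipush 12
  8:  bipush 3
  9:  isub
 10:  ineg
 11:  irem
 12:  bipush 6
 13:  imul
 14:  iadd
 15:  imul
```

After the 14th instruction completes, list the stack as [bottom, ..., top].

[-5, 12]

bipush -5 → -5
bipush 23 → -5 23
dup       → -5 23 23
isub      → -5 0
ineg      → -5 0
bipush 2  → -5 0 2
bipush 12 → -5 0 2 12
bipush 3  → -5 0 2 12 3
isub      → -5 0 2 9
ineg      → -5 0 2 -9
irem      → -5 0 2
bipush 6  → -5 0 2 6
imul      → -5 0 12
iadd      → -5 12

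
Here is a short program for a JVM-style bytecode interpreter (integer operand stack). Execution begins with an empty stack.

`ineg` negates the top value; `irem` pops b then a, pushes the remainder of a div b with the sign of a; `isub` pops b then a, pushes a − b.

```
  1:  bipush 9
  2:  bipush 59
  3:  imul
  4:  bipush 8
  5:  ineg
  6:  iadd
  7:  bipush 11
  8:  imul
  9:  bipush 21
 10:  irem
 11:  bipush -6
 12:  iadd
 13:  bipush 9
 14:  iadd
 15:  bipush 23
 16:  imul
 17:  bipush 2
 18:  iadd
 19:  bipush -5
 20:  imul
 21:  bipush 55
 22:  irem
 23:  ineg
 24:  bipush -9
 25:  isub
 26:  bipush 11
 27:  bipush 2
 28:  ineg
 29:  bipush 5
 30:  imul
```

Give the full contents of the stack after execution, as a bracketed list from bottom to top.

bipush 9  → [9]
bipush 59 → [9, 59]
imul      → [531]
bipush 8  → [531, 8]
ineg      → [531, -8]
iadd      → [523]
bipush 11 → [523, 11]
imul      → [5753]
bipush 21 → [5753, 21]
irem      → [20]
bipush -6 → [20, -6]
iadd      → [14]
bipush 9  → [14, 9]
iadd      → [23]
bipush 23 → [23, 23]
imul      → [529]
bipush 2  → [529, 2]
iadd      → [531]
bipush -5 → [531, -5]
imul      → [-2655]
bipush 55 → [-2655, 55]
irem      → [-15]
ineg      → [15]
bipush -9 → [15, -9]
isub      → [24]
bipush 11 → [24, 11]
bipush 2  → [24, 11, 2]
ineg      → [24, 11, -2]
bipush 5  → [24, 11, -2, 5]
imul      → [24, 11, -10]

[24, 11, -10]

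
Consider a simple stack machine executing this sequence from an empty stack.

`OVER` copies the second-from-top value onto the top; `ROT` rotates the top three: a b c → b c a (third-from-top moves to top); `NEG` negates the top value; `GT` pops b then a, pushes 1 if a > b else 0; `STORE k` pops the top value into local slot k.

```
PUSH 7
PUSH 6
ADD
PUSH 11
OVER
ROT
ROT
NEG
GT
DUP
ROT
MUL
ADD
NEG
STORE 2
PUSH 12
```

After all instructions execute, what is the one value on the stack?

12

PUSH 7  : 7
PUSH 6  : 7 6
ADD     : 13
PUSH 11 : 13 11
OVER    : 13 11 13
ROT     : 11 13 13
ROT     : 13 13 11
NEG     : 13 13 -11
GT      : 13 1
DUP     : 13 1 1
ROT     : 1 1 13
MUL     : 1 13
ADD     : 14
NEG     : -14
STORE 2 : (empty)
PUSH 12 : 12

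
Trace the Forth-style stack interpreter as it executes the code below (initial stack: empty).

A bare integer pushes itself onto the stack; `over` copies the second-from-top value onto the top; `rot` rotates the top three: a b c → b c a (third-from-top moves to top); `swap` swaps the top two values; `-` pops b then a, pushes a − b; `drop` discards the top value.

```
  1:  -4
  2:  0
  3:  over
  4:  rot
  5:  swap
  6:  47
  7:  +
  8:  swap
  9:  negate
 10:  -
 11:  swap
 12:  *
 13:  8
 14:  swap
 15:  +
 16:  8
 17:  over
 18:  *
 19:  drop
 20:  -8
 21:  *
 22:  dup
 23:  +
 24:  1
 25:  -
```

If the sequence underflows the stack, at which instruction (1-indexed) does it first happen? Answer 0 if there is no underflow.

-4     → -4
0      → -4 0
over   → -4 0 -4
rot    → 0 -4 -4
swap   → 0 -4 -4
47     → 0 -4 -4 47
+      → 0 -4 43
swap   → 0 43 -4
negate → 0 43 4
-      → 0 39
swap   → 39 0
*      → 0
8      → 0 8
swap   → 8 0
+      → 8
8      → 8 8
over   → 8 8 8
*      → 8 64
drop   → 8
-8     → 8 -8
*      → -64
dup    → -64 -64
+      → -128
1      → -128 1
-      → -129

0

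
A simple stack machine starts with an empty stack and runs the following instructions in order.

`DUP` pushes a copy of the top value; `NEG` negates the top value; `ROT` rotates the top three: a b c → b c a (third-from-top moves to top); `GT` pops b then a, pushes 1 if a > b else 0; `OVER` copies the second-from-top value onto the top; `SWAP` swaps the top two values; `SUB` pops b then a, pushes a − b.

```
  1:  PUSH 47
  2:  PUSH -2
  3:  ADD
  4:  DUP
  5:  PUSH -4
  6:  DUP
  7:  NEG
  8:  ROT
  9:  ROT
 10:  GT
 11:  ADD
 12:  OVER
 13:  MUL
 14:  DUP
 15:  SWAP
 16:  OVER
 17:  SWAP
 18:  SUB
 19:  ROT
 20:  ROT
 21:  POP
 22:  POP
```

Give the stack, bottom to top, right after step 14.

PUSH 47 : [47]
PUSH -2 : [47, -2]
ADD     : [45]
DUP     : [45, 45]
PUSH -4 : [45, 45, -4]
DUP     : [45, 45, -4, -4]
NEG     : [45, 45, -4, 4]
ROT     : [45, -4, 4, 45]
ROT     : [45, 4, 45, -4]
GT      : [45, 4, 1]
ADD     : [45, 5]
OVER    : [45, 5, 45]
MUL     : [45, 225]
DUP     : [45, 225, 225]

[45, 225, 225]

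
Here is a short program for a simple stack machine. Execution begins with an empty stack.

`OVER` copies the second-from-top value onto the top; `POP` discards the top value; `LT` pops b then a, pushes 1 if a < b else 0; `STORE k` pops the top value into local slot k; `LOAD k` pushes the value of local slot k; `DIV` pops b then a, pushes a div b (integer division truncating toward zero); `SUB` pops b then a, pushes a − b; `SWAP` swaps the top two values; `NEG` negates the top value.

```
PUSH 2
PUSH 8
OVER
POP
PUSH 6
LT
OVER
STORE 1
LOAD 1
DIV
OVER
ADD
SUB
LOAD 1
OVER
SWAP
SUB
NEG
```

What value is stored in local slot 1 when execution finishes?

2

PUSH 2   [2]
PUSH 8   [2, 8]
OVER     [2, 8, 2]
POP      [2, 8]
PUSH 6   [2, 8, 6]
LT       [2, 0]
OVER     [2, 0, 2]
STORE 1  [2, 0]
LOAD 1   [2, 0, 2]
DIV      [2, 0]
OVER     [2, 0, 2]
ADD      [2, 2]
SUB      [0]
LOAD 1   [0, 2]
OVER     [0, 2, 0]
SWAP     [0, 0, 2]
SUB      [0, -2]
NEG      [0, 2]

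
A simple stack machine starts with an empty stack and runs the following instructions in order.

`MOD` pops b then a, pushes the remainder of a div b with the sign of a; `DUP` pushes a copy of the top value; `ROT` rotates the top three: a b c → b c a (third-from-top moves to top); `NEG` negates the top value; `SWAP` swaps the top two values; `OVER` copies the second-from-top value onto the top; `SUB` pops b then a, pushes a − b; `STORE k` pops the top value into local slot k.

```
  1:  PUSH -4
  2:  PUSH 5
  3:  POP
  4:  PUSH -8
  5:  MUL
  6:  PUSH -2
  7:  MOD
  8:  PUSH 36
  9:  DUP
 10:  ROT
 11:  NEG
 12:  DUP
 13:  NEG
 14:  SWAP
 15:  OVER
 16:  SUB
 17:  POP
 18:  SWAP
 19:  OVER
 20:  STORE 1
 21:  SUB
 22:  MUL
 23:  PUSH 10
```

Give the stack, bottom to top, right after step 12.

[36, 36, 0, 0]

PUSH -4  [-4]
PUSH 5   [-4, 5]
POP      [-4]
PUSH -8  [-4, -8]
MUL      [32]
PUSH -2  [32, -2]
MOD      [0]
PUSH 36  [0, 36]
DUP      [0, 36, 36]
ROT      [36, 36, 0]
NEG      [36, 36, 0]
DUP      [36, 36, 0, 0]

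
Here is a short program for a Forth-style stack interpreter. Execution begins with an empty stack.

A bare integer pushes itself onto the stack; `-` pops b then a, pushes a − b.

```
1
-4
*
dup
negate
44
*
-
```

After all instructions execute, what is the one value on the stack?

-180

1      : [1]
-4     : [1, -4]
*      : [-4]
dup    : [-4, -4]
negate : [-4, 4]
44     : [-4, 4, 44]
*      : [-4, 176]
-      : [-180]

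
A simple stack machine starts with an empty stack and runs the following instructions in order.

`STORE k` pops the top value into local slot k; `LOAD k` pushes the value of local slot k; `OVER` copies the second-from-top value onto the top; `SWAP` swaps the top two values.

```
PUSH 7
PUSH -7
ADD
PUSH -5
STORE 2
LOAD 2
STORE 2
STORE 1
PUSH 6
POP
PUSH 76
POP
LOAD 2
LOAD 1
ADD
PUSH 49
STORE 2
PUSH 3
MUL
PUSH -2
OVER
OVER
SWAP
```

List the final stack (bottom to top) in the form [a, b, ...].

PUSH 7  → [7]
PUSH -7 → [7, -7]
ADD     → [0]
PUSH -5 → [0, -5]
STORE 2 → [0]
LOAD 2  → [0, -5]
STORE 2 → [0]
STORE 1 → []
PUSH 6  → [6]
POP     → []
PUSH 76 → [76]
POP     → []
LOAD 2  → [-5]
LOAD 1  → [-5, 0]
ADD     → [-5]
PUSH 49 → [-5, 49]
STORE 2 → [-5]
PUSH 3  → [-5, 3]
MUL     → [-15]
PUSH -2 → [-15, -2]
OVER    → [-15, -2, -15]
OVER    → [-15, -2, -15, -2]
SWAP    → [-15, -2, -2, -15]

[-15, -2, -2, -15]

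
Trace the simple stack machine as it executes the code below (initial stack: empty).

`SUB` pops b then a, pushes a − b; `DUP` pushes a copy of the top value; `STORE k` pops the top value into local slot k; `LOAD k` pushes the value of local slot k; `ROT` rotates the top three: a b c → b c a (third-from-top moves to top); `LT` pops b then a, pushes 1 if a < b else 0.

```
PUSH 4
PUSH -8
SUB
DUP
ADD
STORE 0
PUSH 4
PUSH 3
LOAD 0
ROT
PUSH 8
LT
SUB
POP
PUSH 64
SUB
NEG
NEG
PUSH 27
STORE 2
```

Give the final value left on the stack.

-61

PUSH 4  -> [4]
PUSH -8 -> [4, -8]
SUB     -> [12]
DUP     -> [12, 12]
ADD     -> [24]
STORE 0 -> []
PUSH 4  -> [4]
PUSH 3  -> [4, 3]
LOAD 0  -> [4, 3, 24]
ROT     -> [3, 24, 4]
PUSH 8  -> [3, 24, 4, 8]
LT      -> [3, 24, 1]
SUB     -> [3, 23]
POP     -> [3]
PUSH 64 -> [3, 64]
SUB     -> [-61]
NEG     -> [61]
NEG     -> [-61]
PUSH 27 -> [-61, 27]
STORE 2 -> [-61]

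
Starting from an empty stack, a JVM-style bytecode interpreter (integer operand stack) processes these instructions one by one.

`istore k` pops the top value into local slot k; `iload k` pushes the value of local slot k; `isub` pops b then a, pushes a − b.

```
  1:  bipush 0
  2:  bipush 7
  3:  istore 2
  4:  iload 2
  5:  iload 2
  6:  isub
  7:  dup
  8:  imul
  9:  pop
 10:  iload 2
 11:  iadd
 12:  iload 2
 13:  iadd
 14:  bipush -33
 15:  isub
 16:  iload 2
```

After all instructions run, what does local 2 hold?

bipush 0    [0]
bipush 7    [0, 7]
istore 2    [0]
iload 2     [0, 7]
iload 2     [0, 7, 7]
isub        [0, 0]
dup         [0, 0, 0]
imul        [0, 0]
pop         [0]
iload 2     [0, 7]
iadd        [7]
iload 2     [7, 7]
iadd        [14]
bipush -33  [14, -33]
isub        [47]
iload 2     [47, 7]

7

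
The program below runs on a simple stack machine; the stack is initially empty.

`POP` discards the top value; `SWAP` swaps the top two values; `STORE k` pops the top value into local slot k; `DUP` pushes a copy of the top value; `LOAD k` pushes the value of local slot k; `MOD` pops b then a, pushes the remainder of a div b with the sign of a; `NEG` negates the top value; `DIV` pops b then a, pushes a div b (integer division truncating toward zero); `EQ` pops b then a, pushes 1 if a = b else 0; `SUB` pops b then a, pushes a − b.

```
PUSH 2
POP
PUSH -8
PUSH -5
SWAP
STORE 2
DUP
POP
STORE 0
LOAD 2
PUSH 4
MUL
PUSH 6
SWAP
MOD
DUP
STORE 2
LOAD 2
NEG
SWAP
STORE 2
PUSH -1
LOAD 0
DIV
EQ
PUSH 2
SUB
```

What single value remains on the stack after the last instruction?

-2

PUSH 2  → 2
POP     → (empty)
PUSH -8 → -8
PUSH -5 → -8 -5
SWAP    → -5 -8
STORE 2 → -5
DUP     → -5 -5
POP     → -5
STORE 0 → (empty)
LOAD 2  → -8
PUSH 4  → -8 4
MUL     → -32
PUSH 6  → -32 6
SWAP    → 6 -32
MOD     → 6
DUP     → 6 6
STORE 2 → 6
LOAD 2  → 6 6
NEG     → 6 -6
SWAP    → -6 6
STORE 2 → -6
PUSH -1 → -6 -1
LOAD 0  → -6 -1 -5
DIV     → -6 0
EQ      → 0
PUSH 2  → 0 2
SUB     → -2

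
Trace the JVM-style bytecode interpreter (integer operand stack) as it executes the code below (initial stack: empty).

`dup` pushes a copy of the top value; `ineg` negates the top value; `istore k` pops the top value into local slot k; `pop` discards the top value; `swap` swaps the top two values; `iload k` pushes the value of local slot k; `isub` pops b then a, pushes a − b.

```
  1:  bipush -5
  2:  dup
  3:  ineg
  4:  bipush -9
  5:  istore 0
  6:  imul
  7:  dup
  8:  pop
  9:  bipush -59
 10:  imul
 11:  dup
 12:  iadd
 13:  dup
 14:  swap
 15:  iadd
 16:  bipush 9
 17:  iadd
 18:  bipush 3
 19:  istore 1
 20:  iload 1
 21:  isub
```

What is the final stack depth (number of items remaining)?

bipush -5  : -5
dup        : -5 -5
ineg       : -5 5
bipush -9  : -5 5 -9
istore 0   : -5 5
imul       : -25
dup        : -25 -25
pop        : -25
bipush -59 : -25 -59
imul       : 1475
dup        : 1475 1475
iadd       : 2950
dup        : 2950 2950
swap       : 2950 2950
iadd       : 5900
bipush 9   : 5900 9
iadd       : 5909
bipush 3   : 5909 3
istore 1   : 5909
iload 1    : 5909 3
isub       : 5906

1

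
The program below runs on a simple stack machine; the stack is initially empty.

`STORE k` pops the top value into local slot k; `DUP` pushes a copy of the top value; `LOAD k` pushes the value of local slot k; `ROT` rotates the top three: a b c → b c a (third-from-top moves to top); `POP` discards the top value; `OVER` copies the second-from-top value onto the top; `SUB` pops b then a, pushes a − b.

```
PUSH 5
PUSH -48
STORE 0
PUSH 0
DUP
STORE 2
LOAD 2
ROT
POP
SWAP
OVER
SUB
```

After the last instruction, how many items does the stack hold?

2

PUSH 5    [5]
PUSH -48  [5, -48]
STORE 0   [5]
PUSH 0    [5, 0]
DUP       [5, 0, 0]
STORE 2   [5, 0]
LOAD 2    [5, 0, 0]
ROT       [0, 0, 5]
POP       [0, 0]
SWAP      [0, 0]
OVER      [0, 0, 0]
SUB       [0, 0]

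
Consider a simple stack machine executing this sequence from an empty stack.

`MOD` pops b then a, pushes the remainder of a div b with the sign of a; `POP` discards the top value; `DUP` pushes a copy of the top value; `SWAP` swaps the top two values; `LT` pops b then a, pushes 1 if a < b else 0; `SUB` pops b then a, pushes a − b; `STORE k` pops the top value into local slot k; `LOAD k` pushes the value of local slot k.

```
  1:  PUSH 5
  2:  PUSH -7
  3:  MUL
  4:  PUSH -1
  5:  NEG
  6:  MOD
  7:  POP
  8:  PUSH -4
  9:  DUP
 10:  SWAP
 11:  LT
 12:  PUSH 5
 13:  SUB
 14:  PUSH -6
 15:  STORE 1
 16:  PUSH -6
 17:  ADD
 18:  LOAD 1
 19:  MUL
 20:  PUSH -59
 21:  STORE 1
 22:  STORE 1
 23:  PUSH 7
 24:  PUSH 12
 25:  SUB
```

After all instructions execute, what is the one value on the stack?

PUSH 5   → 5
PUSH -7  → 5 -7
MUL      → -35
PUSH -1  → -35 -1
NEG      → -35 1
MOD      → 0
POP      → (empty)
PUSH -4  → -4
DUP      → -4 -4
SWAP     → -4 -4
LT       → 0
PUSH 5   → 0 5
SUB      → -5
PUSH -6  → -5 -6
STORE 1  → -5
PUSH -6  → -5 -6
ADD      → -11
LOAD 1   → -11 -6
MUL      → 66
PUSH -59 → 66 -59
STORE 1  → 66
STORE 1  → (empty)
PUSH 7   → 7
PUSH 12  → 7 12
SUB      → -5

-5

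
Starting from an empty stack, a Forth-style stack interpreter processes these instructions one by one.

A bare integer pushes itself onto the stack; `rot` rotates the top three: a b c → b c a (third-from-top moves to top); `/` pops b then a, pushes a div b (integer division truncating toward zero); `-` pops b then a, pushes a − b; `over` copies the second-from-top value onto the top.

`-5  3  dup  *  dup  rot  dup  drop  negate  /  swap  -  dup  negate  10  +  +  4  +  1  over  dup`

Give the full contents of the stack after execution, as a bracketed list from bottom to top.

-5      -5
3       -5 3
dup     -5 3 3
*       -5 9
dup     -5 9 9
rot     9 9 -5
dup     9 9 -5 -5
drop    9 9 -5
negate  9 9 5
/       9 1
swap    1 9
-       -8
dup     -8 -8
negate  -8 8
10      -8 8 10
+       -8 18
+       10
4       10 4
+       14
1       14 1
over    14 1 14
dup     14 1 14 14

[14, 1, 14, 14]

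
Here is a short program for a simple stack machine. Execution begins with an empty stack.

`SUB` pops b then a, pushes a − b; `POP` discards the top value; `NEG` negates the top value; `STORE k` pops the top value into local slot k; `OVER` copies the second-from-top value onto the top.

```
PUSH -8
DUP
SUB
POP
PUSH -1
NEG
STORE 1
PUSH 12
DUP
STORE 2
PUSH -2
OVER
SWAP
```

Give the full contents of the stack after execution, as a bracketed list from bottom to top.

[12, 12, -2]

PUSH -8 -> [-8]
DUP     -> [-8, -8]
SUB     -> [0]
POP     -> []
PUSH -1 -> [-1]
NEG     -> [1]
STORE 1 -> []
PUSH 12 -> [12]
DUP     -> [12, 12]
STORE 2 -> [12]
PUSH -2 -> [12, -2]
OVER    -> [12, -2, 12]
SWAP    -> [12, 12, -2]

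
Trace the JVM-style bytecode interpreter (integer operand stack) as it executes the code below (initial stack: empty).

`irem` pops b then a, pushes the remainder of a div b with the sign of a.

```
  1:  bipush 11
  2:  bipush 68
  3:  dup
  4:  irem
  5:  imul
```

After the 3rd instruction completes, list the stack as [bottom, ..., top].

bipush 11 → [11]
bipush 68 → [11, 68]
dup       → [11, 68, 68]

[11, 68, 68]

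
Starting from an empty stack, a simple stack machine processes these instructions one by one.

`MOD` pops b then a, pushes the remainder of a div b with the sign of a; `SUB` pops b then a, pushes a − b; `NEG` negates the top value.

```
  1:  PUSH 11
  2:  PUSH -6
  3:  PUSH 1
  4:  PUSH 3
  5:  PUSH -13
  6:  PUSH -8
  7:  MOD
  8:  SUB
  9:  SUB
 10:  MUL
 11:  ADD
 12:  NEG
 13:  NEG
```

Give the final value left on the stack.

53

PUSH 11  → 11
PUSH -6  → 11 -6
PUSH 1   → 11 -6 1
PUSH 3   → 11 -6 1 3
PUSH -13 → 11 -6 1 3 -13
PUSH -8  → 11 -6 1 3 -13 -8
MOD      → 11 -6 1 3 -5
SUB      → 11 -6 1 8
SUB      → 11 -6 -7
MUL      → 11 42
ADD      → 53
NEG      → -53
NEG      → 53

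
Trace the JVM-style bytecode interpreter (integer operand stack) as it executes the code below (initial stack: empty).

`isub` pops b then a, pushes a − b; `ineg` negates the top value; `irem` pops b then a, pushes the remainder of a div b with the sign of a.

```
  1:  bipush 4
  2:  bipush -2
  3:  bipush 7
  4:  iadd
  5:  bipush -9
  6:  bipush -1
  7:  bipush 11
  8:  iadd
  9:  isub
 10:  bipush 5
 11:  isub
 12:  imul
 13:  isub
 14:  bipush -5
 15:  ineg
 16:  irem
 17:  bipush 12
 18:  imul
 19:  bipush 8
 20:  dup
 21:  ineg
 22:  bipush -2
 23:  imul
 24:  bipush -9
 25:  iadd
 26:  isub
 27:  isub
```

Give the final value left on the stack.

47

bipush 4   [4]
bipush -2  [4, -2]
bipush 7   [4, -2, 7]
iadd       [4, 5]
bipush -9  [4, 5, -9]
bipush -1  [4, 5, -9, -1]
bipush 11  [4, 5, -9, -1, 11]
iadd       [4, 5, -9, 10]
isub       [4, 5, -19]
bipush 5   [4, 5, -19, 5]
isub       [4, 5, -24]
imul       [4, -120]
isub       [124]
bipush -5  [124, -5]
ineg       [124, 5]
irem       [4]
bipush 12  [4, 12]
imul       [48]
bipush 8   [48, 8]
dup        [48, 8, 8]
ineg       [48, 8, -8]
bipush -2  [48, 8, -8, -2]
imul       [48, 8, 16]
bipush -9  [48, 8, 16, -9]
iadd       [48, 8, 7]
isub       [48, 1]
isub       [47]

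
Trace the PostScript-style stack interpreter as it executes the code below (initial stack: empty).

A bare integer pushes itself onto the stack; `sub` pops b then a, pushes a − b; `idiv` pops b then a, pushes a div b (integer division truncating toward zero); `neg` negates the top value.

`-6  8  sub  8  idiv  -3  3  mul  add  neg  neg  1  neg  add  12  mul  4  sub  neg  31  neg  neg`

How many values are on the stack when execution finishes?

2

-6   → -6
8    → -6 8
sub  → -14
8    → -14 8
idiv → -1
-3   → -1 -3
3    → -1 -3 3
mul  → -1 -9
add  → -10
neg  → 10
neg  → -10
1    → -10 1
neg  → -10 -1
add  → -11
12   → -11 12
mul  → -132
4    → -132 4
sub  → -136
neg  → 136
31   → 136 31
neg  → 136 -31
neg  → 136 31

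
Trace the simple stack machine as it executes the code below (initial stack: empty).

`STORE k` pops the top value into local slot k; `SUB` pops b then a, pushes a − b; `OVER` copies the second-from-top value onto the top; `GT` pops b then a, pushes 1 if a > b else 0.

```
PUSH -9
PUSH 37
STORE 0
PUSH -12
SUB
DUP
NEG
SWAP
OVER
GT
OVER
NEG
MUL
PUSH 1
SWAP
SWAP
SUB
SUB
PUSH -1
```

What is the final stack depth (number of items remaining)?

2

PUSH -9   -9
PUSH 37   -9 37
STORE 0   -9
PUSH -12  -9 -12
SUB       3
DUP       3 3
NEG       3 -3
SWAP      -3 3
OVER      -3 3 -3
GT        -3 1
OVER      -3 1 -3
NEG       -3 1 3
MUL       -3 3
PUSH 1    -3 3 1
SWAP      -3 1 3
SWAP      -3 3 1
SUB       -3 2
SUB       -5
PUSH -1   -5 -1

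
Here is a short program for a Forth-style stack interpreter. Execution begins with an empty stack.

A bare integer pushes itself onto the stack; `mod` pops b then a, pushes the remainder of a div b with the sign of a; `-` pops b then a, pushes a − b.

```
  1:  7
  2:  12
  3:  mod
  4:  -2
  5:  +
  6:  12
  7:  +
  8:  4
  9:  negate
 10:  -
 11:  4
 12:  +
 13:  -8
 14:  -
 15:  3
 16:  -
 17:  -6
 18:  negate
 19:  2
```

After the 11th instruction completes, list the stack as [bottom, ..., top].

[21, 4]

7      -> 7
12     -> 7 12
mod    -> 7
-2     -> 7 -2
+      -> 5
12     -> 5 12
+      -> 17
4      -> 17 4
negate -> 17 -4
-      -> 21
4      -> 21 4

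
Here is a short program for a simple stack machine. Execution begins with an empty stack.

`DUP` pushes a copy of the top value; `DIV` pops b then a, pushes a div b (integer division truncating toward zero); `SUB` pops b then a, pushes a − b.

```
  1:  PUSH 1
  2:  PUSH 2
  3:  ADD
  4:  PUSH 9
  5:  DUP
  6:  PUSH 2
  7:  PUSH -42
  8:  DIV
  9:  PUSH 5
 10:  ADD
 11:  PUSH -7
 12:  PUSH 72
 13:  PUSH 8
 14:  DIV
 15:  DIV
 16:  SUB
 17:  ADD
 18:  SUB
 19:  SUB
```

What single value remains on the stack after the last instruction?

PUSH 1   : 1
PUSH 2   : 1 2
ADD      : 3
PUSH 9   : 3 9
DUP      : 3 9 9
PUSH 2   : 3 9 9 2
PUSH -42 : 3 9 9 2 -42
DIV      : 3 9 9 0
PUSH 5   : 3 9 9 0 5
ADD      : 3 9 9 5
PUSH -7  : 3 9 9 5 -7
PUSH 72  : 3 9 9 5 -7 72
PUSH 8   : 3 9 9 5 -7 72 8
DIV      : 3 9 9 5 -7 9
DIV      : 3 9 9 5 0
SUB      : 3 9 9 5
ADD      : 3 9 14
SUB      : 3 -5
SUB      : 8

8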